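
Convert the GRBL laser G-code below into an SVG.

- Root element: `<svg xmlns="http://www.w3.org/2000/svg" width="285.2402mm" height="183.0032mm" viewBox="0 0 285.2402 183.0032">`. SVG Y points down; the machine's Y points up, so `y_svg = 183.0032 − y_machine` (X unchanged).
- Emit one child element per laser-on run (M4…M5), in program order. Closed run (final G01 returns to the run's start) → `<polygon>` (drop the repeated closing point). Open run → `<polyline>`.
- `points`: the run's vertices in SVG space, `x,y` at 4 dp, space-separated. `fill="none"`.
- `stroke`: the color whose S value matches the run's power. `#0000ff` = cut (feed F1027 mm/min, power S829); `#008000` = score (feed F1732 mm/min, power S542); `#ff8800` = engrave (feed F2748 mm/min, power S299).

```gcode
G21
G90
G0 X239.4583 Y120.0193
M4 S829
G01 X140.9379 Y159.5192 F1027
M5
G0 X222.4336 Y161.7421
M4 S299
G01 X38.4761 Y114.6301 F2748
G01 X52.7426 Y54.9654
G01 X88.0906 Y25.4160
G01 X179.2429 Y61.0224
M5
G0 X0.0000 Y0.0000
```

Each laser-on run becomes one SVG element. Flip Y back into SVG space with y_svg = 183.0032 − y_machine.

Run 1: the run's S829 means `#0000ff` (cut). The run is open, so emit a `<polyline>` with points (Y-flipped): 239.4583,62.9839 140.9379,23.4840.

Run 2: S299 ⇒ engrave layer `#ff8800`. The run is open, so emit a `<polyline>` with points (Y-flipped): 222.4336,21.2611 38.4761,68.3731 52.7426,128.0378 88.0906,157.5872 179.2429,121.9808.

<svg xmlns="http://www.w3.org/2000/svg" width="285.2402mm" height="183.0032mm" viewBox="0 0 285.2402 183.0032">
  <polyline points="239.4583,62.9839 140.9379,23.4840" fill="none" stroke="#0000ff"/>
  <polyline points="222.4336,21.2611 38.4761,68.3731 52.7426,128.0378 88.0906,157.5872 179.2429,121.9808" fill="none" stroke="#ff8800"/>
</svg>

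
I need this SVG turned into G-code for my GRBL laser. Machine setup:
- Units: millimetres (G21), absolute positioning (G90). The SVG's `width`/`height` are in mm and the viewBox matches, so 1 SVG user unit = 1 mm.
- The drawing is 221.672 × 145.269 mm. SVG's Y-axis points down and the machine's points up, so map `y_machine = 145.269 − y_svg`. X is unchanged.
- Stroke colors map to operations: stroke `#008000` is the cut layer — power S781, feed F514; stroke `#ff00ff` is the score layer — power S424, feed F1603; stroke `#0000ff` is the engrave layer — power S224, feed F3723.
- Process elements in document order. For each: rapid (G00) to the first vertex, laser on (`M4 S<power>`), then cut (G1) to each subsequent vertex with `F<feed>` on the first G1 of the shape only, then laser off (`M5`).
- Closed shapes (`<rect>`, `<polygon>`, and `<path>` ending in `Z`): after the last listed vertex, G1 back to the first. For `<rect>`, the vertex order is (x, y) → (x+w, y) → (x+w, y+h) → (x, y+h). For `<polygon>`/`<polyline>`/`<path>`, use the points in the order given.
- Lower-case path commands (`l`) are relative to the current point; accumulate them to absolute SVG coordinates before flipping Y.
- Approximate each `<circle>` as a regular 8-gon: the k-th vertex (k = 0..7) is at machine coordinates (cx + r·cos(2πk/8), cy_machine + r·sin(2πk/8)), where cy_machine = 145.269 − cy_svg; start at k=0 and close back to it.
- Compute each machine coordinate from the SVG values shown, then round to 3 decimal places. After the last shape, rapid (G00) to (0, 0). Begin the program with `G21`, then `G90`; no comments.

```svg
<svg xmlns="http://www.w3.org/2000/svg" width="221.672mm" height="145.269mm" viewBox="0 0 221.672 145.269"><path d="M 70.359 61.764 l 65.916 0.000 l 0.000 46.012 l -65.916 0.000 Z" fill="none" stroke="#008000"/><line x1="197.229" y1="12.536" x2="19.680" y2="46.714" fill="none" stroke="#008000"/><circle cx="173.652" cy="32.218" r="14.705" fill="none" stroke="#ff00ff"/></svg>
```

Since the viewBox matches the mm dimensions, user units are millimetres directly. The only transform is the Y-flip y_m = 145.269 − y_svg.

Shape 1 is a rectangle drawn with `<path>`. Its stroke #008000 means cut at S781, F514. After flipping Y the toolpath is (70.359,83.505) → (136.275,83.505) → (136.275,37.493) → (70.359,37.493) → (70.359,83.505), returning to the start.

Shape 2 is a line segment drawn with `<line>`. Its stroke #008000 means cut at S781, F514. After flipping Y the toolpath is (197.229,132.733) → (19.680,98.555).

Shape 3 is a circle drawn with `<circle>`. Its stroke #ff00ff means score at S424, F1603. After flipping Y the toolpath is (188.357,113.051) → (184.050,123.449) → (173.652,127.756) → (163.254,123.449) → (158.947,113.051) → (163.254,102.653) → (173.652,98.346) → (184.050,102.653) → (188.357,113.051), returning to the start.

G21
G90
G00 X70.359 Y83.505
M4 S781
G1 X136.275 Y83.505 F514
G1 X136.275 Y37.493
G1 X70.359 Y37.493
G1 X70.359 Y83.505
M5
G00 X197.229 Y132.733
M4 S781
G1 X19.680 Y98.555 F514
M5
G00 X188.357 Y113.051
M4 S424
G1 X184.050 Y123.449 F1603
G1 X173.652 Y127.756
G1 X163.254 Y123.449
G1 X158.947 Y113.051
G1 X163.254 Y102.653
G1 X173.652 Y98.346
G1 X184.050 Y102.653
G1 X188.357 Y113.051
M5
G00 X0.000 Y0.000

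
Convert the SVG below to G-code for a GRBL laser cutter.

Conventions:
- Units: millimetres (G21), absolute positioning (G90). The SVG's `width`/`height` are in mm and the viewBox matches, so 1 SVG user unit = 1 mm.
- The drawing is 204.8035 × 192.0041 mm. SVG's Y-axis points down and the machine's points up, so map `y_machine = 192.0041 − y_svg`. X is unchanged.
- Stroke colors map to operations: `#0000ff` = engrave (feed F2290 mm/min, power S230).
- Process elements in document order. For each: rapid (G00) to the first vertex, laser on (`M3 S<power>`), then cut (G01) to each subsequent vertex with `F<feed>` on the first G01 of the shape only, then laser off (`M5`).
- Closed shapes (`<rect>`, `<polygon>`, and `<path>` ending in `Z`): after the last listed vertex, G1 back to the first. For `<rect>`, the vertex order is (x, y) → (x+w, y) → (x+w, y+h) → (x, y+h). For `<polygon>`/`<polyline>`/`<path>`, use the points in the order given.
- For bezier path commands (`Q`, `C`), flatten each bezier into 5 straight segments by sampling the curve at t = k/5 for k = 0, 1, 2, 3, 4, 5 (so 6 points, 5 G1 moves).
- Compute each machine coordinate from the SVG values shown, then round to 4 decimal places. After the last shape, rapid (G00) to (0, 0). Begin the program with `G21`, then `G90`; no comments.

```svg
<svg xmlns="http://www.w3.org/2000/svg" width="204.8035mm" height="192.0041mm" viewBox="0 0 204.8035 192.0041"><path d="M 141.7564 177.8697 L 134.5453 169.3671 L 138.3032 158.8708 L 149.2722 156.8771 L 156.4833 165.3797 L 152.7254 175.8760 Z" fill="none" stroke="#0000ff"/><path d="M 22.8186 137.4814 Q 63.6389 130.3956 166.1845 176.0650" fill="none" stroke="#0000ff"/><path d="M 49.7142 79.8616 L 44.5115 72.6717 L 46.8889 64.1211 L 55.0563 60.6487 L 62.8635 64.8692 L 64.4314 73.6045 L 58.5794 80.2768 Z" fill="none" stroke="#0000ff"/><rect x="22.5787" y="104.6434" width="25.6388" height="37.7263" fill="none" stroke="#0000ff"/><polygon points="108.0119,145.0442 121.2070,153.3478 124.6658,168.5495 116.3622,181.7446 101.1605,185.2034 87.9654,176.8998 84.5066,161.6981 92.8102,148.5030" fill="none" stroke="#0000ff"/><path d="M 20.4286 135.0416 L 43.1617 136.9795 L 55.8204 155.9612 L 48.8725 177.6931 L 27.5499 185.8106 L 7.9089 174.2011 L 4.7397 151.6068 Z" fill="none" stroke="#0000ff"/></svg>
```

G21
G90
G00 X141.7564 Y14.1344
M3 S230
G01 X134.5453 Y22.6370 F2290
G01 X138.3032 Y33.1333
G01 X149.2722 Y35.1270
G01 X156.4833 Y26.6244
G01 X152.7254 Y16.1281
G01 X141.7564 Y14.1344
M5
G00 X22.8186 Y54.5227
M3 S230
G01 X41.6157 Y55.2468 F2290
G01 X65.3509 Y51.7505
G01 X94.0241 Y44.0338
G01 X127.6353 Y32.0967
G01 X166.1845 Y15.9391
M5
G00 X49.7142 Y112.1425
M3 S230
G01 X44.5115 Y119.3324 F2290
G01 X46.8889 Y127.8830
G01 X55.0563 Y131.3554
G01 X62.8635 Y127.1349
G01 X64.4314 Y118.3996
G01 X58.5794 Y111.7273
G01 X49.7142 Y112.1425
M5
G00 X22.5787 Y87.3607
M3 S230
G01 X48.2175 Y87.3607 F2290
G01 X48.2175 Y49.6344
G01 X22.5787 Y49.6344
G01 X22.5787 Y87.3607
M5
G00 X108.0119 Y46.9599
M3 S230
G01 X121.2070 Y38.6563 F2290
G01 X124.6658 Y23.4546
G01 X116.3622 Y10.2595
G01 X101.1605 Y6.8007
G01 X87.9654 Y15.1043
G01 X84.5066 Y30.3060
G01 X92.8102 Y43.5011
G01 X108.0119 Y46.9599
M5
G00 X20.4286 Y56.9625
M3 S230
G01 X43.1617 Y55.0246 F2290
G01 X55.8204 Y36.0429
G01 X48.8725 Y14.3110
G01 X27.5499 Y6.1935
G01 X7.9089 Y17.8030
G01 X4.7397 Y40.3973
G01 X20.4286 Y56.9625
M5
G00 X0.0000 Y0.0000

viewBox `0 0 204.8035 192.0041` with mm width/height → 1 unit = 1 mm. Flip: y_m = 192.0041 − y_svg.

**Shape 1** — `<path>` regular polygon, stroke `#0000ff` → engrave (S230, F2290). Machine vertices: (141.7564,14.1344) → (134.5453,22.6370) → (138.3032,33.1333) → (149.2722,35.1270) → (156.4833,26.6244) → (152.7254,16.1281) → (141.7564,14.1344). Closed: final G1 returns to the first vertex.

**Shape 2** — `<path>` quadratic bezier, stroke `#0000ff` → engrave (S230, F2290). Control points (SVG): P0=(22.8186,137.4814), P1=(63.6389,130.3956), P2=(166.1845,176.0650); sampled at t=k/5. Machine vertices: (22.8186,54.5227) → (41.6157,55.2468) → (65.3509,51.7505) → (94.0241,44.0338) → (127.6353,32.0967) → (166.1845,15.9391). Open path.

**Shape 3** — `<path>` regular polygon, stroke `#0000ff` → engrave (S230, F2290). Machine vertices: (49.7142,112.1425) → (44.5115,119.3324) → (46.8889,127.8830) → (55.0563,131.3554) → (62.8635,127.1349) → (64.4314,118.3996) → (58.5794,111.7273) → (49.7142,112.1425). Closed: final G1 returns to the first vertex.

**Shape 4** — `<rect>` rectangle, stroke `#0000ff` → engrave (S230, F2290). Machine vertices: (22.5787,87.3607) → (48.2175,87.3607) → (48.2175,49.6344) → (22.5787,49.6344) → (22.5787,87.3607). Closed: final G1 returns to the first vertex.

**Shape 5** — `<polygon>` regular polygon, stroke `#0000ff` → engrave (S230, F2290). Machine vertices: (108.0119,46.9599) → (121.2070,38.6563) → (124.6658,23.4546) → (116.3622,10.2595) → (101.1605,6.8007) → (87.9654,15.1043) → (84.5066,30.3060) → (92.8102,43.5011) → (108.0119,46.9599). Closed: final G1 returns to the first vertex.

**Shape 6** — `<path>` regular polygon, stroke `#0000ff` → engrave (S230, F2290). Machine vertices: (20.4286,56.9625) → (43.1617,55.0246) → (55.8204,36.0429) → (48.8725,14.3110) → (27.5499,6.1935) → (7.9089,17.8030) → (4.7397,40.3973) → (20.4286,56.9625). Closed: final G1 returns to the first vertex.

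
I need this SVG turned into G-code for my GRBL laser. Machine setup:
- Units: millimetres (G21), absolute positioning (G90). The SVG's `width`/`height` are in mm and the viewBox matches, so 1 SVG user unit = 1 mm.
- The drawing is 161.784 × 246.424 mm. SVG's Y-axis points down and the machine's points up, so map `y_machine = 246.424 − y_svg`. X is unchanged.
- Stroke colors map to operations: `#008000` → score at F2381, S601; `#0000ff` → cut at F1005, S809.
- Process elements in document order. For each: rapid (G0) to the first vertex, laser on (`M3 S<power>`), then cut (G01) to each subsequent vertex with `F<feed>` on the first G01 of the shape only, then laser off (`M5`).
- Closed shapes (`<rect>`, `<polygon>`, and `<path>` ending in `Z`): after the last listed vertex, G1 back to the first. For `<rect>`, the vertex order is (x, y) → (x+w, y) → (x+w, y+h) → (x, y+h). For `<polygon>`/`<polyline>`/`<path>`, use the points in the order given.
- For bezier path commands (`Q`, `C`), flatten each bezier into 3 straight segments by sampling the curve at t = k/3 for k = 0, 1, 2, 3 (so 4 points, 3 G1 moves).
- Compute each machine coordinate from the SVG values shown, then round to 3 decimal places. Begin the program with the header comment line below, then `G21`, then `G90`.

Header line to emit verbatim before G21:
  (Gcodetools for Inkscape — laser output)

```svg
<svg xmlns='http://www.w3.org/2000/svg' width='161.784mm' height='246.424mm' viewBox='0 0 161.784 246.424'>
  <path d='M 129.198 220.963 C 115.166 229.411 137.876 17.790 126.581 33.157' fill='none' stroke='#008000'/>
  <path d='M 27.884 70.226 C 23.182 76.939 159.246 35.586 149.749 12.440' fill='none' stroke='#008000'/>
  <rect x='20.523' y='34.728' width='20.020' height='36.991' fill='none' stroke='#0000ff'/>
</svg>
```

viewBox `0 0 161.784 246.424` with mm width/height → 1 unit = 1 mm. Flip: y_m = 246.424 − y_svg.

**Shape 1** — `<path>` cubic bezier, stroke `#008000` → score (S601, F2381). Control points (SVG): P0=(129.198,220.963), P1=(115.166,229.411), P2=(137.876,17.790), P3=(126.581,33.157); sampled at t=k/3. Machine vertices: (129.198,25.461) → (124.793,73.812) → (129.161,169.529) → (126.581,213.267). Open path.

**Shape 2** — `<path>` cubic bezier, stroke `#008000` → score (S601, F2381). Control points (SVG): P0=(27.884,70.226), P1=(23.182,76.939), P2=(159.246,35.586), P3=(149.749,12.440); sampled at t=k/3. Machine vertices: (27.884,176.198) → (59.499,183.052) → (121.330,207.224) → (149.749,233.984). Open path.

**Shape 3** — `<rect>` rectangle, stroke `#0000ff` → cut (S809, F1005). Machine vertices: (20.523,211.696) → (40.543,211.696) → (40.543,174.705) → (20.523,174.705) → (20.523,211.696). Closed: final G1 returns to the first vertex.

(Gcodetools for Inkscape — laser output)
G21
G90
G0 X129.198 Y25.461
M3 S601
G01 X124.793 Y73.812 F2381
G01 X129.161 Y169.529
G01 X126.581 Y213.267
M5
G0 X27.884 Y176.198
M3 S601
G01 X59.499 Y183.052 F2381
G01 X121.330 Y207.224
G01 X149.749 Y233.984
M5
G0 X20.523 Y211.696
M3 S809
G01 X40.543 Y211.696 F1005
G01 X40.543 Y174.705
G01 X20.523 Y174.705
G01 X20.523 Y211.696
M5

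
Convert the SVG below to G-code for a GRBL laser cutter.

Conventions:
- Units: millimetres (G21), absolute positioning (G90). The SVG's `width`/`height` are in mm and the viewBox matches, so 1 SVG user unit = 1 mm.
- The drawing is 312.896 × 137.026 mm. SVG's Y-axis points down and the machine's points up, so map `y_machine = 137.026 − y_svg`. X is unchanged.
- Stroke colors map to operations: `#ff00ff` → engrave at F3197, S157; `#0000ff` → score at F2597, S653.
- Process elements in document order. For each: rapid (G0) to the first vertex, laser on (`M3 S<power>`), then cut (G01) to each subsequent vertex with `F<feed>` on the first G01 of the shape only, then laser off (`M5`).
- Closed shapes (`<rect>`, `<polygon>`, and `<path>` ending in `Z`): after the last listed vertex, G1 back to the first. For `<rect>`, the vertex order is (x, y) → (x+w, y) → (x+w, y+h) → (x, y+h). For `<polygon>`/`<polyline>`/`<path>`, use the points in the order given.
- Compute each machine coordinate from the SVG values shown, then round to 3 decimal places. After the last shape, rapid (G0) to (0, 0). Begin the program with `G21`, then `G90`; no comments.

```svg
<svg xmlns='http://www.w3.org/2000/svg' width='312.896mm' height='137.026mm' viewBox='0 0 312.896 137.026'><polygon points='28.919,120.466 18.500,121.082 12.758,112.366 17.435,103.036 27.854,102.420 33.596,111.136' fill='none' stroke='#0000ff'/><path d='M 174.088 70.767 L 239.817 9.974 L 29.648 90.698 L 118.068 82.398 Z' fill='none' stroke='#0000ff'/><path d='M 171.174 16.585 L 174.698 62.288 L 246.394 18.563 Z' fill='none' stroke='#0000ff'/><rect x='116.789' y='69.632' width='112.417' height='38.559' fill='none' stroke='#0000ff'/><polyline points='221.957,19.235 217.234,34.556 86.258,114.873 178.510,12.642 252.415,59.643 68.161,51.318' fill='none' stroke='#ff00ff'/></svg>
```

1 u = 1 mm; y_m = 137.026 − y.

[1] `<polygon>` regular polygon, #0000ff→score S653 F2597: (28.919,16.560) → (18.500,15.944) → (12.758,24.660) → (17.435,33.990) → (27.854,34.606) → (33.596,25.890) → (28.919,16.560) (closed)

[2] `<path>` closed polygon, #0000ff→score S653 F2597: (174.088,66.259) → (239.817,127.052) → (29.648,46.328) → (118.068,54.628) → (174.088,66.259) (closed)

[3] `<path>` closed polygon, #0000ff→score S653 F2597: (171.174,120.441) → (174.698,74.738) → (246.394,118.463) → (171.174,120.441) (closed)

[4] `<rect>` rectangle, #0000ff→score S653 F2597: (116.789,67.394) → (229.206,67.394) → (229.206,28.835) → (116.789,28.835) → (116.789,67.394) (closed)

[5] `<polyline>` open polyline, #ff00ff→engrave S157 F3197: (221.957,117.791) → (217.234,102.470) → (86.258,22.153) → (178.510,124.384) → (252.415,77.383) → (68.161,85.708)

G21
G90
G0 X28.919 Y16.560
M3 S653
G01 X18.500 Y15.944 F2597
G01 X12.758 Y24.660
G01 X17.435 Y33.990
G01 X27.854 Y34.606
G01 X33.596 Y25.890
G01 X28.919 Y16.560
M5
G0 X174.088 Y66.259
M3 S653
G01 X239.817 Y127.052 F2597
G01 X29.648 Y46.328
G01 X118.068 Y54.628
G01 X174.088 Y66.259
M5
G0 X171.174 Y120.441
M3 S653
G01 X174.698 Y74.738 F2597
G01 X246.394 Y118.463
G01 X171.174 Y120.441
M5
G0 X116.789 Y67.394
M3 S653
G01 X229.206 Y67.394 F2597
G01 X229.206 Y28.835
G01 X116.789 Y28.835
G01 X116.789 Y67.394
M5
G0 X221.957 Y117.791
M3 S157
G01 X217.234 Y102.470 F3197
G01 X86.258 Y22.153
G01 X178.510 Y124.384
G01 X252.415 Y77.383
G01 X68.161 Y85.708
M5
G0 X0.000 Y0.000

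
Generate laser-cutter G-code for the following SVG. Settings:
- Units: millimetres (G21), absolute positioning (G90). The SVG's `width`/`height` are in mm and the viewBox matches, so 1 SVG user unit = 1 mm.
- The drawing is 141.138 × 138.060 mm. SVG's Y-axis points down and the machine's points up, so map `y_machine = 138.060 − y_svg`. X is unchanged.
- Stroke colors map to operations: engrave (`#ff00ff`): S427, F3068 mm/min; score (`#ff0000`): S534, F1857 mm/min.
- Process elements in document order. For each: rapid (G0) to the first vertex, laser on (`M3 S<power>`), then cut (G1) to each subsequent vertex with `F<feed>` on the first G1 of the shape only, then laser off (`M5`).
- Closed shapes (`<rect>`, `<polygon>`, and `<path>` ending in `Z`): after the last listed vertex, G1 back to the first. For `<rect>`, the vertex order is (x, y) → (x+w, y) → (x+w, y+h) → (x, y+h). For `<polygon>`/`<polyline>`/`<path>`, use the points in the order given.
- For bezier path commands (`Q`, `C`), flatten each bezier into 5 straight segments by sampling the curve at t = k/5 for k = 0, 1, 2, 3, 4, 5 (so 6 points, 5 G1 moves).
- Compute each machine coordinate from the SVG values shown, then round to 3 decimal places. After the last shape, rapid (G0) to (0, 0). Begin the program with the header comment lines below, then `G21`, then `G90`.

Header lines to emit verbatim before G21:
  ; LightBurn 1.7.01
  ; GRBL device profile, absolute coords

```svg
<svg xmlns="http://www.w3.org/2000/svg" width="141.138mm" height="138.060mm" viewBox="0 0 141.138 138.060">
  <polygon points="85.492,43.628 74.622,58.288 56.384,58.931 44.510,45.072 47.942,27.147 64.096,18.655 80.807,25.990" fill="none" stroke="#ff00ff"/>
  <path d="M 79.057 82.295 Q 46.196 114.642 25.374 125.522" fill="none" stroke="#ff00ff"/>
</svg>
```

; LightBurn 1.7.01
; GRBL device profile, absolute coords
G21
G90
G0 X85.492 Y94.432
M3 S427
G1 X74.622 Y79.772 F3068
G1 X56.384 Y79.129
G1 X44.510 Y92.988
G1 X47.942 Y110.913
G1 X64.096 Y119.405
G1 X80.807 Y112.070
G1 X85.492 Y94.432
M5
G0 X79.057 Y55.765
M3 S427
G1 X66.394 Y43.685 F3068
G1 X54.694 Y33.322
G1 X43.958 Y24.677
G1 X34.184 Y17.749
G1 X25.374 Y12.538
M5
G0 X0.000 Y0.000

viewBox `0 0 141.138 138.060` with mm width/height → 1 unit = 1 mm. Flip: y_m = 138.060 − y_svg.

**Shape 1** — `<polygon>` regular polygon, stroke `#ff00ff` → engrave (S427, F3068). Machine vertices: (85.492,94.432) → (74.622,79.772) → (56.384,79.129) → (44.510,92.988) → (47.942,110.913) → (64.096,119.405) → (80.807,112.070) → (85.492,94.432). Closed: final G1 returns to the first vertex.

**Shape 2** — `<path>` quadratic bezier, stroke `#ff00ff` → engrave (S427, F3068). Control points (SVG): P0=(79.057,82.295), P1=(46.196,114.642), P2=(25.374,125.522); sampled at t=k/5. Machine vertices: (79.057,55.765) → (66.394,43.685) → (54.694,33.322) → (43.958,24.677) → (34.184,17.749) → (25.374,12.538). Open path.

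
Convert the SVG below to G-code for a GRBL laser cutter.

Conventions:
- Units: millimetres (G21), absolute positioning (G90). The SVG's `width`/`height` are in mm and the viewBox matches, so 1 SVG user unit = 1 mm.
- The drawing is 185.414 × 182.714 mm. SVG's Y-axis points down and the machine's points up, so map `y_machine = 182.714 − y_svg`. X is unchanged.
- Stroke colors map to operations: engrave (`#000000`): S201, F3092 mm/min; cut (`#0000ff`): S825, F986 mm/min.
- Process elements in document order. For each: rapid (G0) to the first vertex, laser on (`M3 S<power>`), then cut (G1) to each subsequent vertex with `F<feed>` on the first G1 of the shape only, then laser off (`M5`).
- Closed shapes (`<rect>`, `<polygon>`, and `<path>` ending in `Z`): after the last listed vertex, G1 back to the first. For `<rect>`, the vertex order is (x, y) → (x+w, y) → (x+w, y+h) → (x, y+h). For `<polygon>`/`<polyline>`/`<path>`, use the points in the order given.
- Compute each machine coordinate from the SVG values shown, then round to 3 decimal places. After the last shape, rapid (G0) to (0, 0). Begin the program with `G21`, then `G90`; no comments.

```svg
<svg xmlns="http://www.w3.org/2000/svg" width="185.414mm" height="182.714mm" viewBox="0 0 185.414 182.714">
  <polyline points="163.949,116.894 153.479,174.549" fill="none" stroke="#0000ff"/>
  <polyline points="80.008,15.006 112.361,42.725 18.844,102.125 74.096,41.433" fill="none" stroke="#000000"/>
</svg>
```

G21
G90
G0 X163.949 Y65.820
M3 S825
G1 X153.479 Y8.165 F986
M5
G0 X80.008 Y167.708
M3 S201
G1 X112.361 Y139.989 F3092
G1 X18.844 Y80.589
G1 X74.096 Y141.281
M5
G0 X0.000 Y0.000

1 u = 1 mm; y_m = 182.714 − y.

[1] `<polyline>` line segment, #0000ff→cut S825 F986: (163.949,65.820) → (153.479,8.165)

[2] `<polyline>` open polyline, #000000→engrave S201 F3092: (80.008,167.708) → (112.361,139.989) → (18.844,80.589) → (74.096,141.281)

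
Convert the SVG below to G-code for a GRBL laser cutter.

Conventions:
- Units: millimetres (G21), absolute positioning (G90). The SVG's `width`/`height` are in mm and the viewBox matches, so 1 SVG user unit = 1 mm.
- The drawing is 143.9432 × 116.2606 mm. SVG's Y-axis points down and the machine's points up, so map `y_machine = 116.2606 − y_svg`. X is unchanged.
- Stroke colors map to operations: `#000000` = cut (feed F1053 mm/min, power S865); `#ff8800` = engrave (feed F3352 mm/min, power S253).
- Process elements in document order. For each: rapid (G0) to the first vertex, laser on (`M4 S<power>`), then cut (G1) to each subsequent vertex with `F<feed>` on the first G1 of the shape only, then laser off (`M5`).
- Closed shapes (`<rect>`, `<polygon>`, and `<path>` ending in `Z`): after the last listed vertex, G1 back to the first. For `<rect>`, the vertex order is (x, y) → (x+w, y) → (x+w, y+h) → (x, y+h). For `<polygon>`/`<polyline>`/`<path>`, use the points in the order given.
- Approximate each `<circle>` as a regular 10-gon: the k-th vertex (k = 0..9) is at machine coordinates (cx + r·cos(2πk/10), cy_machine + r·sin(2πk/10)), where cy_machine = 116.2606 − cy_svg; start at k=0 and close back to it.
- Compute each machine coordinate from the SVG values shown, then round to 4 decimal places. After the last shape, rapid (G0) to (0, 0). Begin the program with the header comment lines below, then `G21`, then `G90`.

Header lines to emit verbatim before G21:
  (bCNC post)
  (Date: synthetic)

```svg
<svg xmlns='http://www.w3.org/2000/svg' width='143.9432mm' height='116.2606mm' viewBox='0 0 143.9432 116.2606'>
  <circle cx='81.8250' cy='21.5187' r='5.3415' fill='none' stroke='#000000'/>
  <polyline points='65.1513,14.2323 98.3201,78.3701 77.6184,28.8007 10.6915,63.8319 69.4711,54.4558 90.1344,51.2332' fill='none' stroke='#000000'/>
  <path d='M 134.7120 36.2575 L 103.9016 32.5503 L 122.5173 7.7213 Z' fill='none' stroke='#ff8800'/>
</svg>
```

Since the viewBox matches the mm dimensions, user units are millimetres directly. The only transform is the Y-flip y_m = 116.2606 − y_svg.

Shape 1 is a circle drawn with `<circle>`. Its stroke #000000 means cut at S865, F1053. After flipping Y the toolpath is (87.1665,94.7419) → (86.1464,97.8816) → (83.4756,99.8220) → (80.1744,99.8220) → (77.5036,97.8816) → (76.4835,94.7419) → (77.5036,91.6022) → (80.1744,89.6618) → (83.4756,89.6618) → (86.1464,91.6022) → (87.1665,94.7419), returning to the start.

Shape 2 is a open polyline drawn with `<polyline>`. Its stroke #000000 means cut at S865, F1053. After flipping Y the toolpath is (65.1513,102.0283) → (98.3201,37.8905) → (77.6184,87.4599) → (10.6915,52.4287) → (69.4711,61.8048) → (90.1344,65.0274).

Shape 3 is a regular polygon drawn with `<path>`. Its stroke #ff8800 means engrave at S253, F3352. After flipping Y the toolpath is (134.7120,80.0031) → (103.9016,83.7103) → (122.5173,108.5393) → (134.7120,80.0031), returning to the start.

(bCNC post)
(Date: synthetic)
G21
G90
G0 X87.1665 Y94.7419
M4 S865
G1 X86.1464 Y97.8816 F1053
G1 X83.4756 Y99.8220
G1 X80.1744 Y99.8220
G1 X77.5036 Y97.8816
G1 X76.4835 Y94.7419
G1 X77.5036 Y91.6022
G1 X80.1744 Y89.6618
G1 X83.4756 Y89.6618
G1 X86.1464 Y91.6022
G1 X87.1665 Y94.7419
M5
G0 X65.1513 Y102.0283
M4 S865
G1 X98.3201 Y37.8905 F1053
G1 X77.6184 Y87.4599
G1 X10.6915 Y52.4287
G1 X69.4711 Y61.8048
G1 X90.1344 Y65.0274
M5
G0 X134.7120 Y80.0031
M4 S253
G1 X103.9016 Y83.7103 F3352
G1 X122.5173 Y108.5393
G1 X134.7120 Y80.0031
M5
G0 X0.0000 Y0.0000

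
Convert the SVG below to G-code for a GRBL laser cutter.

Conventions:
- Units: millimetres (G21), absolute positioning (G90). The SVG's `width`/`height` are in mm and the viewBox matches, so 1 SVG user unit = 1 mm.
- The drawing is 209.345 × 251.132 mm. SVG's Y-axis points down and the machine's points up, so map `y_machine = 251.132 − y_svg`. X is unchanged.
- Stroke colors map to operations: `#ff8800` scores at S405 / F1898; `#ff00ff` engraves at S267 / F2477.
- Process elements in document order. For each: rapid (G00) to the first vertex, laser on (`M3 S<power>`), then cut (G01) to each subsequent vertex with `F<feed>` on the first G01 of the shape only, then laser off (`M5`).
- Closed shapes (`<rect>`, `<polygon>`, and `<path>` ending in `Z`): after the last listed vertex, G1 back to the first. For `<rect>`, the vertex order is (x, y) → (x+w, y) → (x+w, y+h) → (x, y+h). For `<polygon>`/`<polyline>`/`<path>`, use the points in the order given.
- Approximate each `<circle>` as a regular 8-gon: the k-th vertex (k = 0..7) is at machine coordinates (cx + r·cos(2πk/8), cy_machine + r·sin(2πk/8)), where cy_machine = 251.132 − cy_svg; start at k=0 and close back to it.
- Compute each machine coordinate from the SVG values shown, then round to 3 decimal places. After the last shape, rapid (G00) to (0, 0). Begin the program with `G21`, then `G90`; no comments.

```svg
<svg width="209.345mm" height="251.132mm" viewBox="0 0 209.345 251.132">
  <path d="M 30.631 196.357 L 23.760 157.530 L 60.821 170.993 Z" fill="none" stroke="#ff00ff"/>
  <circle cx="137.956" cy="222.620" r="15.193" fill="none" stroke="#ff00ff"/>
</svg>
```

G21
G90
G00 X30.631 Y54.775
M3 S267
G01 X23.760 Y93.602 F2477
G01 X60.821 Y80.139
G01 X30.631 Y54.775
M5
G00 X153.149 Y28.512
M3 S267
G01 X148.699 Y39.255 F2477
G01 X137.956 Y43.705
G01 X127.213 Y39.255
G01 X122.763 Y28.512
G01 X127.213 Y17.769
G01 X137.956 Y13.319
G01 X148.699 Y17.769
G01 X153.149 Y28.512
M5
G00 X0.000 Y0.000

1 u = 1 mm; y_m = 251.132 − y.

[1] `<path>` regular polygon, #ff00ff→engrave S267 F2477: (30.631,54.775) → (23.760,93.602) → (60.821,80.139) → (30.631,54.775) (closed)

[2] `<circle>` circle, #ff00ff→engrave S267 F2477: (153.149,28.512) → (148.699,39.255) → (137.956,43.705) → (127.213,39.255) → (122.763,28.512) → (127.213,17.769) → (137.956,13.319) → (148.699,17.769) → (153.149,28.512) (closed)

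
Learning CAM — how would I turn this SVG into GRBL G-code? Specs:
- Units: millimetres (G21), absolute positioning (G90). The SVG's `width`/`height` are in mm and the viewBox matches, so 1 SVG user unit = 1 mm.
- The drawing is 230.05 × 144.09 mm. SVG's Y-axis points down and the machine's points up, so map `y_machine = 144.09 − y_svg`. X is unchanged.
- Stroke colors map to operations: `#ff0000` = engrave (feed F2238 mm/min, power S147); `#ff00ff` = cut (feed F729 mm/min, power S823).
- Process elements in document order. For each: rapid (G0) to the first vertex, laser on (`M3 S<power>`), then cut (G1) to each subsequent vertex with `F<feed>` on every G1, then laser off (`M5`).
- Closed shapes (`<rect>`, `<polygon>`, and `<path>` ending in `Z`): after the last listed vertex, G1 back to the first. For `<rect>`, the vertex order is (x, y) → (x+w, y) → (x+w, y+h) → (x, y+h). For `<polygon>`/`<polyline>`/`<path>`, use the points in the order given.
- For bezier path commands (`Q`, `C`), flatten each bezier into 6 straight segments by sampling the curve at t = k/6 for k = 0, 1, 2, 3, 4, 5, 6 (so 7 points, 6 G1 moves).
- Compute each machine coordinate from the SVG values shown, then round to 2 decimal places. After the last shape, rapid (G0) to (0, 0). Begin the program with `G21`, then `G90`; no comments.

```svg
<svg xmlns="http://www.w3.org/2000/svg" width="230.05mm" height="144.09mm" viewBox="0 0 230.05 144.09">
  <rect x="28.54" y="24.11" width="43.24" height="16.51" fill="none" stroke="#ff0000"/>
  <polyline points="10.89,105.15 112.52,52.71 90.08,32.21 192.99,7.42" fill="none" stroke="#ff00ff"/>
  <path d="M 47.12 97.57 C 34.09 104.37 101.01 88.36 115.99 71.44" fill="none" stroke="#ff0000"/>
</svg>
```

G21
G90
G0 X28.54 Y119.98
M3 S147
G1 X71.78 Y119.98 F2238
G1 X71.78 Y103.47 F2238
G1 X28.54 Y103.47 F2238
G1 X28.54 Y119.98 F2238
M5
G0 X10.89 Y38.94
M3 S823
G1 X112.52 Y91.38 F729
G1 X90.08 Y111.88 F729
G1 X192.99 Y136.67 F729
M5
G0 X47.12 Y46.52
M3 S147
G1 X46.66 Y44.92 F2238
G1 X55.86 Y46.51 F2238
G1 X71.05 Y50.69 F2238
G1 X88.58 Y56.84 F2238
G1 X104.78 Y64.37 F2238
G1 X115.99 Y72.65 F2238
M5
G0 X0.00 Y0.00

Since the viewBox matches the mm dimensions, user units are millimetres directly. The only transform is the Y-flip y_m = 144.09 − y_svg.

Shape 1 is a rectangle drawn with `<rect>`. Its stroke #ff0000 means engrave at S147, F2238. After flipping Y the toolpath is (28.54,119.98) → (71.78,119.98) → (71.78,103.47) → (28.54,103.47) → (28.54,119.98), returning to the start.

Shape 2 is a open polyline drawn with `<polyline>`. Its stroke #ff00ff means cut at S823, F729. After flipping Y the toolpath is (10.89,38.94) → (112.52,91.38) → (90.08,111.88) → (192.99,136.67).

Shape 3 is a cubic bezier drawn with `<path>`. Its stroke #ff0000 means engrave at S147, F2238. After flipping Y the toolpath is (47.12,46.52) → (46.66,44.92) → (55.86,46.51) → (71.05,50.69) → (88.58,56.84) → (104.78,64.37) → (115.99,72.65).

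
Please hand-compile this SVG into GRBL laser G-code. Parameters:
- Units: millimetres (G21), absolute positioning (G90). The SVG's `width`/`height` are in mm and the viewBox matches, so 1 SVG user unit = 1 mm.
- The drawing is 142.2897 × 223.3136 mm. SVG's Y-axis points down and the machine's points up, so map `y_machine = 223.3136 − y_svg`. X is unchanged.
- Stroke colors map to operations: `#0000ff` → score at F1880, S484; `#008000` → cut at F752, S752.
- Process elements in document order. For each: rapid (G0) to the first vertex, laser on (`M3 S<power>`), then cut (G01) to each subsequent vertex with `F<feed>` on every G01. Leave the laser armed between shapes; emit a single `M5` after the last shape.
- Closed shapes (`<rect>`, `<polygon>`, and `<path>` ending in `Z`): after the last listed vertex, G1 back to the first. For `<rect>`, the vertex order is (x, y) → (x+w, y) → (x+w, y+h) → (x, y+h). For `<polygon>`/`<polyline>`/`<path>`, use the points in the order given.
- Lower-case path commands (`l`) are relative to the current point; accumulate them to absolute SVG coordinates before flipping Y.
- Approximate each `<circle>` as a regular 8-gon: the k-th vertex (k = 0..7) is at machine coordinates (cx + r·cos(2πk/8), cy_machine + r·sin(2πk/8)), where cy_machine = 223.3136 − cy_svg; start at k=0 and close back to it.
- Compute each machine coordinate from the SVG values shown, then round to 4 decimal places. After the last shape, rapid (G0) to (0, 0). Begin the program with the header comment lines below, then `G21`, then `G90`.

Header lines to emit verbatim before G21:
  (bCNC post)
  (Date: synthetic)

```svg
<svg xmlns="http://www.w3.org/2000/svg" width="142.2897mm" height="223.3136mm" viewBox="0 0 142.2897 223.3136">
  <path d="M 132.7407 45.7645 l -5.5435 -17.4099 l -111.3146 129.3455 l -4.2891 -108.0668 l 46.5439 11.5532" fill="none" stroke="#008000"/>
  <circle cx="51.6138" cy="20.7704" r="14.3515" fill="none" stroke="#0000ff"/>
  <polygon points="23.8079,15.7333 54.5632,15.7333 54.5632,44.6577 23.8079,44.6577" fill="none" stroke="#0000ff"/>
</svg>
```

(bCNC post)
(Date: synthetic)
G21
G90
G0 X132.7407 Y177.5491
M3 S752
G01 X127.1972 Y194.9590 F752
G01 X15.8826 Y65.6135 F752
G01 X11.5935 Y173.6803 F752
G01 X58.1374 Y162.1271 F752
G0 X65.9653 Y202.5432
M3 S484
G01 X61.7618 Y212.6912 F1880
G01 X51.6138 Y216.8947 F1880
G01 X41.4658 Y212.6912 F1880
G01 X37.2623 Y202.5432 F1880
G01 X41.4658 Y192.3952 F1880
G01 X51.6138 Y188.1917 F1880
G01 X61.7618 Y192.3952 F1880
G01 X65.9653 Y202.5432 F1880
G0 X23.8079 Y207.5803
M3 S484
G01 X54.5632 Y207.5803 F1880
G01 X54.5632 Y178.6559 F1880
G01 X23.8079 Y178.6559 F1880
G01 X23.8079 Y207.5803 F1880
M5
G0 X0.0000 Y0.0000

Since the viewBox matches the mm dimensions, user units are millimetres directly. The only transform is the Y-flip y_m = 223.3136 − y_svg.

Shape 1 is a open polyline drawn with `<path>`. Its stroke #008000 means cut at S752, F752. After flipping Y the toolpath is (132.7407,177.5491) → (127.1972,194.9590) → (15.8826,65.6135) → (11.5935,173.6803) → (58.1374,162.1271).

Shape 2 is a circle drawn with `<circle>`. Its stroke #0000ff means score at S484, F1880. After flipping Y the toolpath is (65.9653,202.5432) → (61.7618,212.6912) → (51.6138,216.8947) → (41.4658,212.6912) → (37.2623,202.5432) → (41.4658,192.3952) → (51.6138,188.1917) → (61.7618,192.3952) → (65.9653,202.5432), returning to the start.

Shape 3 is a rectangle drawn with `<polygon>`. Its stroke #0000ff means score at S484, F1880. After flipping Y the toolpath is (23.8079,207.5803) → (54.5632,207.5803) → (54.5632,178.6559) → (23.8079,178.6559) → (23.8079,207.5803), returning to the start.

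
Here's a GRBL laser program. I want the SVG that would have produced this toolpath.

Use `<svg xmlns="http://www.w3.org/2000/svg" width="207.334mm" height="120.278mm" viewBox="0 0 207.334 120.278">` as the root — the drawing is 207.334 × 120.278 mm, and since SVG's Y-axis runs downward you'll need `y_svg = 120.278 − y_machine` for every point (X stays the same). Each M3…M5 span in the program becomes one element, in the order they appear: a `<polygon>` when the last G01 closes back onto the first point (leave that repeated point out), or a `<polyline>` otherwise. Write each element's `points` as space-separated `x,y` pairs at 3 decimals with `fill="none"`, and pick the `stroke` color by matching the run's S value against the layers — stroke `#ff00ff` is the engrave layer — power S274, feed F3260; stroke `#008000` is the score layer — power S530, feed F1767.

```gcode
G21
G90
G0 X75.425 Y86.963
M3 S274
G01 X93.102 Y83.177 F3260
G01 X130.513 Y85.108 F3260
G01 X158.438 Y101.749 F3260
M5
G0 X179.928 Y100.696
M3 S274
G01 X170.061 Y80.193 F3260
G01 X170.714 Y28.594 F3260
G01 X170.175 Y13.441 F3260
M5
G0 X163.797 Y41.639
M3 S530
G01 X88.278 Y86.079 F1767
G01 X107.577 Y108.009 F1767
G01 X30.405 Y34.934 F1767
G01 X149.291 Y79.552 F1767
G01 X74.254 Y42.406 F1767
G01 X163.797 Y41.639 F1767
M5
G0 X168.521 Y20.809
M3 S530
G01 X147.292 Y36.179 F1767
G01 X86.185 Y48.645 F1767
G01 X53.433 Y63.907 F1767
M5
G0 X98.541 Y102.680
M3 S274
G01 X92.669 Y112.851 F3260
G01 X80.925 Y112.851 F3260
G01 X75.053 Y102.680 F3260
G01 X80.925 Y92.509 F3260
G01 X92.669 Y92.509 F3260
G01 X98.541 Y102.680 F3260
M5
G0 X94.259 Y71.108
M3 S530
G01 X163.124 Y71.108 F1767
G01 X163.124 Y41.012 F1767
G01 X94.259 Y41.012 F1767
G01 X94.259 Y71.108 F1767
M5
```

y_svg = 120.278 − y_m.

[1] S274→`#ff00ff` (engrave); open run; points: 75.425,33.315 93.102,37.101 130.513,35.170 158.438,18.529

[2] S274→`#ff00ff` (engrave); open run; points: 179.928,19.582 170.061,40.085 170.714,91.684 170.175,106.837

[3] S530→`#008000` (score); closed run; points: 163.797,78.639 88.278,34.199 107.577,12.269 30.405,85.344 149.291,40.726 74.254,77.872

[4] S530→`#008000` (score); open run; points: 168.521,99.469 147.292,84.099 86.185,71.633 53.433,56.371

[5] S274→`#ff00ff` (engrave); closed run; points: 98.541,17.598 92.669,7.427 80.925,7.427 75.053,17.598 80.925,27.769 92.669,27.769

[6] S530→`#008000` (score); closed run; points: 94.259,49.170 163.124,49.170 163.124,79.266 94.259,79.266

<svg xmlns="http://www.w3.org/2000/svg" width="207.334mm" height="120.278mm" viewBox="0 0 207.334 120.278">
  <polyline points="75.425,33.315 93.102,37.101 130.513,35.170 158.438,18.529" fill="none" stroke="#ff00ff"/>
  <polyline points="179.928,19.582 170.061,40.085 170.714,91.684 170.175,106.837" fill="none" stroke="#ff00ff"/>
  <polygon points="163.797,78.639 88.278,34.199 107.577,12.269 30.405,85.344 149.291,40.726 74.254,77.872" fill="none" stroke="#008000"/>
  <polyline points="168.521,99.469 147.292,84.099 86.185,71.633 53.433,56.371" fill="none" stroke="#008000"/>
  <polygon points="98.541,17.598 92.669,7.427 80.925,7.427 75.053,17.598 80.925,27.769 92.669,27.769" fill="none" stroke="#ff00ff"/>
  <polygon points="94.259,49.170 163.124,49.170 163.124,79.266 94.259,79.266" fill="none" stroke="#008000"/>
</svg>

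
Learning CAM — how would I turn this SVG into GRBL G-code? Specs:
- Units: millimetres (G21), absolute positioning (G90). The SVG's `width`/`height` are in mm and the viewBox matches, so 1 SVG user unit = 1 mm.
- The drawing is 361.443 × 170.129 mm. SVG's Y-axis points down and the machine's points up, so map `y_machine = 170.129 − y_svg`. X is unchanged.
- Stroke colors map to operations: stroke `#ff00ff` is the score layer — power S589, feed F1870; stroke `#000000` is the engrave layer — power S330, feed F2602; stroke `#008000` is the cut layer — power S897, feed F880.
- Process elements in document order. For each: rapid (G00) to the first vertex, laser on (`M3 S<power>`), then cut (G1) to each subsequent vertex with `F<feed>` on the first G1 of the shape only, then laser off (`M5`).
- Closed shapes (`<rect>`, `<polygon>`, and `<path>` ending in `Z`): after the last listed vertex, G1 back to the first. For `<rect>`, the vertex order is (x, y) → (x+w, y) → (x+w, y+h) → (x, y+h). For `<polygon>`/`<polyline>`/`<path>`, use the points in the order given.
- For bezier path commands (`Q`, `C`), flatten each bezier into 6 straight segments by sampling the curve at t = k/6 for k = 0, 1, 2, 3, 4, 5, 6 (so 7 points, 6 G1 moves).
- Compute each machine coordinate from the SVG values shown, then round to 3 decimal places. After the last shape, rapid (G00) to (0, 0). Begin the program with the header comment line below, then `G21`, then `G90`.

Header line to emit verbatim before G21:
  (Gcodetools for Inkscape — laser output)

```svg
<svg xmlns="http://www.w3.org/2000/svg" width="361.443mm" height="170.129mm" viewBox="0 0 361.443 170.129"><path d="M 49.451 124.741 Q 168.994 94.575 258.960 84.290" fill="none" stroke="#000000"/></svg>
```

(Gcodetools for Inkscape — laser output)
G21
G90
G00 X49.451 Y45.388
M3 S330
G1 X88.477 Y54.891 F2602
G1 X125.860 Y63.290
G1 X161.600 Y70.584
G1 X195.696 Y76.773
G1 X228.150 Y81.858
G1 X258.960 Y85.839
M5
G00 X0.000 Y0.000

Since the viewBox matches the mm dimensions, user units are millimetres directly. The only transform is the Y-flip y_m = 170.129 − y_svg.

Shape 1 is a quadratic bezier drawn with `<path>`. Its stroke #000000 means engrave at S330, F2602. After flipping Y the toolpath is (49.451,45.388) → (88.477,54.891) → (125.860,63.290) → (161.600,70.584) → (195.696,76.773) → (228.150,81.858) → (258.960,85.839).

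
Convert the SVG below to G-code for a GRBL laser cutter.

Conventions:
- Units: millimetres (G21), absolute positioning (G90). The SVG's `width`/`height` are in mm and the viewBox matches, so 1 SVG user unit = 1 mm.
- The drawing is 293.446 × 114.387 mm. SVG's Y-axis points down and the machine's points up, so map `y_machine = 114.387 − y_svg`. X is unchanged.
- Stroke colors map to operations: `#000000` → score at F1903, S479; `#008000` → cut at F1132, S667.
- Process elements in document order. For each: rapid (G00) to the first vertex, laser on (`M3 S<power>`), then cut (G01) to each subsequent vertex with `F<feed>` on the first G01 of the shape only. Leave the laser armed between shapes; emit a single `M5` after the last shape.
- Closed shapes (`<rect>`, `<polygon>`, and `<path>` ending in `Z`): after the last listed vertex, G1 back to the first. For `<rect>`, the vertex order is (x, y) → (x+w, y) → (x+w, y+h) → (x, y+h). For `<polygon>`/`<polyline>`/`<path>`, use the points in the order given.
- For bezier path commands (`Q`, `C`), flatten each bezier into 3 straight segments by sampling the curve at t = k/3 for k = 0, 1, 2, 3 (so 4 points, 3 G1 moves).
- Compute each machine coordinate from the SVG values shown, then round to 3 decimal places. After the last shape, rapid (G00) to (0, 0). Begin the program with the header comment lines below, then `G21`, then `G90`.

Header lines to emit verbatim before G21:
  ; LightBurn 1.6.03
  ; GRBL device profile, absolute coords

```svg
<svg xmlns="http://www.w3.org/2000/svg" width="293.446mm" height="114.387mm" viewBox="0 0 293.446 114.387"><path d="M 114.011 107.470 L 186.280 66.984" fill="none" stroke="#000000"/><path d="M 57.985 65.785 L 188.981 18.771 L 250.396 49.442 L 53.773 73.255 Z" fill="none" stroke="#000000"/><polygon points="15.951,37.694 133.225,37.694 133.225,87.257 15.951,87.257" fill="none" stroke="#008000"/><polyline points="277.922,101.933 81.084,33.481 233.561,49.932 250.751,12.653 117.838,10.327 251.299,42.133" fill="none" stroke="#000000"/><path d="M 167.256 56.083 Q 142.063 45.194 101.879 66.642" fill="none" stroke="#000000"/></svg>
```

; LightBurn 1.6.03
; GRBL device profile, absolute coords
G21
G90
G00 X114.011 Y6.917
M3 S479
G01 X186.280 Y47.403 F1903
G00 X57.985 Y48.602
M3 S479
G01 X188.981 Y95.616 F1903
G01 X250.396 Y64.945
G01 X53.773 Y41.132
G01 X57.985 Y48.602
G00 X15.951 Y76.693
M3 S667
G01 X133.225 Y76.693 F1132
G01 X133.225 Y27.130
G01 X15.951 Y27.130
G01 X15.951 Y76.693
G00 X277.922 Y12.454
M3 S479
G01 X81.084 Y80.906 F1903
G01 X233.561 Y64.455
G01 X250.751 Y101.734
G01 X117.838 Y104.060
G01 X251.299 Y72.254
G00 X167.256 Y58.304
M3 S479
G01 X148.795 Y61.970 F1903
G01 X127.003 Y58.451
G01 X101.879 Y47.745
M5
G00 X0.000 Y0.000

1 u = 1 mm; y_m = 114.387 − y.

[1] `<path>` line segment, #000000→score S479 F1903: (114.011,6.917) → (186.280,47.403)

[2] `<path>` closed polygon, #000000→score S479 F1903: (57.985,48.602) → (188.981,95.616) → (250.396,64.945) → (53.773,41.132) → (57.985,48.602) (closed)

[3] `<polygon>` rectangle, #008000→cut S667 F1132: (15.951,76.693) → (133.225,76.693) → (133.225,27.130) → (15.951,27.130) → (15.951,76.693) (closed)

[4] `<polyline>` open polyline, #000000→score S479 F1903: (277.922,12.454) → (81.084,80.906) → (233.561,64.455) → (250.751,101.734) → (117.838,104.060) → (251.299,72.254)

[5] `<path>` quadratic bezier, #000000→score S479 F1903: (167.256,58.304) → (148.795,61.970) → (127.003,58.451) → (101.879,47.745)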